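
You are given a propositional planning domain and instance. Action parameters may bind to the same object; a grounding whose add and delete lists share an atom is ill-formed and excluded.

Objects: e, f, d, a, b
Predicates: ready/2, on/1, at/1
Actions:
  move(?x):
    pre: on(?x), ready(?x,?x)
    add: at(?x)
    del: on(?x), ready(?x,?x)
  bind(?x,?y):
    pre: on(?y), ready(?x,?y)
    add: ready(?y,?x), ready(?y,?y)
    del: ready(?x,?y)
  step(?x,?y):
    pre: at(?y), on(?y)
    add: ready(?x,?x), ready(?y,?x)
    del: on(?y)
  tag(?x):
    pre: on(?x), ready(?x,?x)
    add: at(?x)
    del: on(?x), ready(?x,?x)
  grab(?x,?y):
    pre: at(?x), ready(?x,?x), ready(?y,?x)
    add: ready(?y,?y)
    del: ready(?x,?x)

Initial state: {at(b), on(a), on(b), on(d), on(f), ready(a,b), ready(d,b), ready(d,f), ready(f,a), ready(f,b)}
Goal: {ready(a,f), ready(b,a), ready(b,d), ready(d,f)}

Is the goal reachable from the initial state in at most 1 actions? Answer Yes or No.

No

1. bind(f,a)  →  {at(b), on(a), on(b), on(d), on(f), ready(a,a), ready(a,b), ready(a,f), ready(d,b), ready(d,f), ready(f,b)}
2. bind(d,b)  →  {at(b), on(a), on(b), on(d), on(f), ready(a,a), ready(a,b), ready(a,f), ready(b,b), ready(b,d), ready(d,f), ready(f,b)}
3. bind(a,b)  →  {at(b), on(a), on(b), on(d), on(f), ready(a,a), ready(a,f), ready(b,a), ready(b,b), ready(b,d), ready(d,f), ready(f,b)}
optimal plan length = 3; 3 > 1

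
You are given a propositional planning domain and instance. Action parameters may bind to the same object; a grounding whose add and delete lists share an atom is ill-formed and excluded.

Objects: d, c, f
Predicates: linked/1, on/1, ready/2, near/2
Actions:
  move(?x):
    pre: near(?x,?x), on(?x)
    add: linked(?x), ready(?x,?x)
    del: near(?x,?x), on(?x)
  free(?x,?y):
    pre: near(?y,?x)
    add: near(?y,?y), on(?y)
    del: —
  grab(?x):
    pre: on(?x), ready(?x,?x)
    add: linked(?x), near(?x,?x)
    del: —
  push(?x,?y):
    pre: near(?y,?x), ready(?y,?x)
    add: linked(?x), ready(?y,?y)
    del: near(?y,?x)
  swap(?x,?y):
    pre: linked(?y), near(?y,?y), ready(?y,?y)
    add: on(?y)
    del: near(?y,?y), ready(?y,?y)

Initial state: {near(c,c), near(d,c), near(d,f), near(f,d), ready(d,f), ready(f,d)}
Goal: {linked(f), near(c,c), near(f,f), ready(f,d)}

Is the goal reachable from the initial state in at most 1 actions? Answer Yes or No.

No

1. free(d,f)  →  {near(c,c), near(d,c), near(d,f), near(f,d), near(f,f), on(f), ready(d,f), ready(f,d)}
2. push(f,d)  →  {linked(f), near(c,c), near(d,c), near(f,d), near(f,f), on(f), ready(d,d), ready(d,f), ready(f,d)}
optimal plan length = 2; 2 > 1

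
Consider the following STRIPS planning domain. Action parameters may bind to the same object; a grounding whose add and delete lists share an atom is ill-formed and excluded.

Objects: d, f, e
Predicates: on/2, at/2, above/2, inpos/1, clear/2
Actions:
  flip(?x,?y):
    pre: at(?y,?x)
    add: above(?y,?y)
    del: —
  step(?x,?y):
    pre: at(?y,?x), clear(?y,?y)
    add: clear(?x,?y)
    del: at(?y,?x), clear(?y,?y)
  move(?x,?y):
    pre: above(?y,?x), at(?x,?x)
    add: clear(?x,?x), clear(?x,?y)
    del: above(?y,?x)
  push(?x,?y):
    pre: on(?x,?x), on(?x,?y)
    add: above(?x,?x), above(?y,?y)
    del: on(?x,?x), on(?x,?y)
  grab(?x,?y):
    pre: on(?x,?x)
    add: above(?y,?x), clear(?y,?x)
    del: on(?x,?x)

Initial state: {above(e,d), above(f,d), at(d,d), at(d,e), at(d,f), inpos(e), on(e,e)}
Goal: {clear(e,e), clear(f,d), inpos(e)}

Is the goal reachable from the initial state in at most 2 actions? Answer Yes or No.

No

1. move(d,f)  →  {above(e,d), at(d,d), at(d,e), at(d,f), clear(d,d), clear(d,f), inpos(e), on(e,e)}
2. step(f,d)  →  {above(e,d), at(d,d), at(d,e), clear(d,f), clear(f,d), inpos(e), on(e,e)}
3. grab(e,e)  →  {above(e,d), above(e,e), at(d,d), at(d,e), clear(d,f), clear(e,e), clear(f,d), inpos(e)}
optimal plan length = 3; 3 > 2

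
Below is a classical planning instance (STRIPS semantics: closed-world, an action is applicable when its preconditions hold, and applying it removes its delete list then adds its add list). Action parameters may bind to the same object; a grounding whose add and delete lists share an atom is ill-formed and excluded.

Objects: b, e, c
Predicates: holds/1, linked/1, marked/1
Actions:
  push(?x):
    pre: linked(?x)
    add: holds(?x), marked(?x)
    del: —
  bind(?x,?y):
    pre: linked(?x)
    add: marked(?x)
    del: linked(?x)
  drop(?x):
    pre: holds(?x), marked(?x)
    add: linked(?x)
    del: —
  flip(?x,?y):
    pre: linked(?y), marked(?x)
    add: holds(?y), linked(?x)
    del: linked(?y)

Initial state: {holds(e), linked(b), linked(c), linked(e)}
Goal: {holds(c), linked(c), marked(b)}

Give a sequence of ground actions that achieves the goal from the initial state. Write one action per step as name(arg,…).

1. push(b)  →  {holds(b), holds(e), linked(b), linked(c), linked(e), marked(b)}
2. push(c)  →  {holds(b), holds(c), holds(e), linked(b), linked(c), linked(e), marked(b), marked(c)}

push(b); push(c)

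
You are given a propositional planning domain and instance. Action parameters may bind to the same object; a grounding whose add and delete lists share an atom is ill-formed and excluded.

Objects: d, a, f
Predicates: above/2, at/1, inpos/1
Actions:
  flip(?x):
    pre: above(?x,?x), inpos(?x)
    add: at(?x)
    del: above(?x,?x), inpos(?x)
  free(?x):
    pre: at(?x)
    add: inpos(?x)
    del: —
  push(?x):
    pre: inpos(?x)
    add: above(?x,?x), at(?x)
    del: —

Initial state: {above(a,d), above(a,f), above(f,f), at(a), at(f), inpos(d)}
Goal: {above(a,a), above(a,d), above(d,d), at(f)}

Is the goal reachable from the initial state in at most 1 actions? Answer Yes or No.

No

1. free(a)  →  {above(a,d), above(a,f), above(f,f), at(a), at(f), inpos(a), inpos(d)}
2. push(d)  →  {above(a,d), above(a,f), above(d,d), above(f,f), at(a), at(d), at(f), inpos(a), inpos(d)}
3. push(a)  →  {above(a,a), above(a,d), above(a,f), above(d,d), above(f,f), at(a), at(d), at(f), inpos(a), inpos(d)}
optimal plan length = 3; 3 > 1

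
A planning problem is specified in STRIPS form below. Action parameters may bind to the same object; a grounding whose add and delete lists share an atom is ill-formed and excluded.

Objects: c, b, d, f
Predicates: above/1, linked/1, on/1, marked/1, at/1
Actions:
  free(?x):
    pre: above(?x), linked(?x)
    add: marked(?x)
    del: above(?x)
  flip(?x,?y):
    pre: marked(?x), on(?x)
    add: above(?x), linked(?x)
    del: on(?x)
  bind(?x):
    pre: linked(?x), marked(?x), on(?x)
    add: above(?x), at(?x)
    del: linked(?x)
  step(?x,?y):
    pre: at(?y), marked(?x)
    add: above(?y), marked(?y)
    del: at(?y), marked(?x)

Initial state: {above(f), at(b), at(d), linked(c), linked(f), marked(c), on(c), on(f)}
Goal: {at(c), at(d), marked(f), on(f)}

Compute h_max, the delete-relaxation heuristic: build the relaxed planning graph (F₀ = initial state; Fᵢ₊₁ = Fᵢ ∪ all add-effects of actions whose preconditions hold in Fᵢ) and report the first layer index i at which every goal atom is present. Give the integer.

1

F0 = init (8 atoms)
F1 = F0 ∪ {above(b), above(c), above(d), at(c), marked(b), marked(d), marked(f)}  (15 atoms)
goal ⊆ F1  ⇒  h_max = 1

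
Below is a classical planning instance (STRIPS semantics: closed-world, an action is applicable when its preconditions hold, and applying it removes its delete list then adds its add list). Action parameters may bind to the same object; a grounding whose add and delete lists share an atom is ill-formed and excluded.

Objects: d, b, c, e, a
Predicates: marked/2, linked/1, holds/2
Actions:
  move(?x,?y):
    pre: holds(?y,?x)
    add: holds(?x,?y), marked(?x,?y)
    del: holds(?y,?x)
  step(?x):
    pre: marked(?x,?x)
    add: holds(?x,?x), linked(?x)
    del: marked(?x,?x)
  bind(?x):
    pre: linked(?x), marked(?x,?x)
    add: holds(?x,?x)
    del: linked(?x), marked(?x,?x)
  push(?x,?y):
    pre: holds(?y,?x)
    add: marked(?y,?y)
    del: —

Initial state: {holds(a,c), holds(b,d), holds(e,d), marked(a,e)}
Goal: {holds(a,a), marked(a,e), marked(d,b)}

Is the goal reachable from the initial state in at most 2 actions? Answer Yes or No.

No

1. move(d,b)  →  {holds(a,c), holds(d,b), holds(e,d), marked(a,e), marked(d,b)}
2. push(c,a)  →  {holds(a,c), holds(d,b), holds(e,d), marked(a,a), marked(a,e), marked(d,b)}
3. step(a)  →  {holds(a,a), holds(a,c), holds(d,b), holds(e,d), linked(a), marked(a,e), marked(d,b)}
optimal plan length = 3; 3 > 2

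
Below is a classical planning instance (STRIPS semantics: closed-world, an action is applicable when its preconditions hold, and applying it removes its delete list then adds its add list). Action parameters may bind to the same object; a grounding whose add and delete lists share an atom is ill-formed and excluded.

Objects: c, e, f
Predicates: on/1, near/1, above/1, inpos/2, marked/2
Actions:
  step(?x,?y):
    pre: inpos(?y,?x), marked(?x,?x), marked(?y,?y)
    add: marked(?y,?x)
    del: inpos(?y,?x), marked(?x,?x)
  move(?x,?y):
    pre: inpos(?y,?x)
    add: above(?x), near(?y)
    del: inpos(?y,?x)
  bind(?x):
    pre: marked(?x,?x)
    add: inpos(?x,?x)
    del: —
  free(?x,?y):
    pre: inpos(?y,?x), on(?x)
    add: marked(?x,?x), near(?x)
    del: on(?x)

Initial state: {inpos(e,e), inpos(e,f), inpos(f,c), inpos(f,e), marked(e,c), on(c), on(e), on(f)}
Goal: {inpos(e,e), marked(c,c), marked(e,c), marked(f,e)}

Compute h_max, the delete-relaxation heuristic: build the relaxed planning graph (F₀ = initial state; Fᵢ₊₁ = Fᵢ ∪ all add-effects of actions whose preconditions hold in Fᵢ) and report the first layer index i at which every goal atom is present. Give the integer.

F0 = init (8 atoms)
F1 = F0 ∪ {above(c), above(e), above(f), marked(c,c), marked(e,e), marked(f,f), near(c), near(e), near(f)}  (17 atoms)
F2 = F1 ∪ {inpos(c,c), inpos(f,f), marked(e,f), marked(f,c), marked(f,e)}  (22 atoms)
goal ⊆ F2  ⇒  h_max = 2

2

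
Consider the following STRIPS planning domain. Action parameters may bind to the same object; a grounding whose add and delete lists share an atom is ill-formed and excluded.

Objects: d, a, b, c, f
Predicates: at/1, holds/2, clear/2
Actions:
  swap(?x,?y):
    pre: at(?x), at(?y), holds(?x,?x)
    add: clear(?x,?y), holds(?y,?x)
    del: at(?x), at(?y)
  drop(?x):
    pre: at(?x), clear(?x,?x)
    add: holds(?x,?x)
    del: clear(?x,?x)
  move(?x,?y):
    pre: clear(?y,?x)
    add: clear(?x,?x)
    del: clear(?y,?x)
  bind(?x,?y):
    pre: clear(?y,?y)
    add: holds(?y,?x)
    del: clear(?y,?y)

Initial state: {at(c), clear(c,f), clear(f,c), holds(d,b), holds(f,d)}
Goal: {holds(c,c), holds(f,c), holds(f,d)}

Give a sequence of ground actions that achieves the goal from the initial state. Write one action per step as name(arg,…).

move(c,f); drop(c); move(f,c); bind(c,f)

1. move(c,f)  →  {at(c), clear(c,c), clear(c,f), holds(d,b), holds(f,d)}
2. drop(c)  →  {at(c), clear(c,f), holds(c,c), holds(d,b), holds(f,d)}
3. move(f,c)  →  {at(c), clear(f,f), holds(c,c), holds(d,b), holds(f,d)}
4. bind(c,f)  →  {at(c), holds(c,c), holds(d,b), holds(f,c), holds(f,d)}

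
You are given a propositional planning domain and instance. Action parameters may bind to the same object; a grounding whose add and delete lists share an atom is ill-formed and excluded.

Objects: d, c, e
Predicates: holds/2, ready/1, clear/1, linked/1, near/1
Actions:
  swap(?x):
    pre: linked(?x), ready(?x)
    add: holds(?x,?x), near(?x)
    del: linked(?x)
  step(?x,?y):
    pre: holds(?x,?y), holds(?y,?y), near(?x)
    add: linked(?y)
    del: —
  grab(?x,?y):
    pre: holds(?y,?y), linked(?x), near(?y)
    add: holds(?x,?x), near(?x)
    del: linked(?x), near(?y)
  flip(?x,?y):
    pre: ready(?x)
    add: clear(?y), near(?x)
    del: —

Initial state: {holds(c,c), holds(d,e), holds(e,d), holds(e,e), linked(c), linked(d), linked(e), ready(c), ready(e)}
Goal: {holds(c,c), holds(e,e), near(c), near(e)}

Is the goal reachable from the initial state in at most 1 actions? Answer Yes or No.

1. swap(c)  →  {holds(c,c), holds(d,e), holds(e,d), holds(e,e), linked(d), linked(e), near(c), ready(c), ready(e)}
2. swap(e)  →  {holds(c,c), holds(d,e), holds(e,d), holds(e,e), linked(d), near(c), near(e), ready(c), ready(e)}
optimal plan length = 2; 2 > 1

No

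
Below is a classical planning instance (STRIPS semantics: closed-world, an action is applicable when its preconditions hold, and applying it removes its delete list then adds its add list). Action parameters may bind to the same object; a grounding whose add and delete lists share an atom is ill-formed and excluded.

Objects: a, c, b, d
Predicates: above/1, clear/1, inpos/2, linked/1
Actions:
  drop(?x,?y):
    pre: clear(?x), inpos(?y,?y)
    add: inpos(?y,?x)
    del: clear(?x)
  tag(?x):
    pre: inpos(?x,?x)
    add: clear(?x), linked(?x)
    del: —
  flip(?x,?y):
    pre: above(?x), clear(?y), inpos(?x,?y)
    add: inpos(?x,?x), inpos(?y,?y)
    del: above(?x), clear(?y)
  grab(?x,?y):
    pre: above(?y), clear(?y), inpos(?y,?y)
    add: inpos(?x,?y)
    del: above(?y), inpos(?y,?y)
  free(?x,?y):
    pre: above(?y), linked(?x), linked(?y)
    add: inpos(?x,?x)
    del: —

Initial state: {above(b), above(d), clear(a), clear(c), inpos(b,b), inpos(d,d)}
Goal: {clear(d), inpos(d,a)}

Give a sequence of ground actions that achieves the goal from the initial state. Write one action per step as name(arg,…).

1. drop(a,d)  →  {above(b), above(d), clear(c), inpos(b,b), inpos(d,a), inpos(d,d)}
2. tag(d)  →  {above(b), above(d), clear(c), clear(d), inpos(b,b), inpos(d,a), inpos(d,d), linked(d)}

drop(a,d); tag(d)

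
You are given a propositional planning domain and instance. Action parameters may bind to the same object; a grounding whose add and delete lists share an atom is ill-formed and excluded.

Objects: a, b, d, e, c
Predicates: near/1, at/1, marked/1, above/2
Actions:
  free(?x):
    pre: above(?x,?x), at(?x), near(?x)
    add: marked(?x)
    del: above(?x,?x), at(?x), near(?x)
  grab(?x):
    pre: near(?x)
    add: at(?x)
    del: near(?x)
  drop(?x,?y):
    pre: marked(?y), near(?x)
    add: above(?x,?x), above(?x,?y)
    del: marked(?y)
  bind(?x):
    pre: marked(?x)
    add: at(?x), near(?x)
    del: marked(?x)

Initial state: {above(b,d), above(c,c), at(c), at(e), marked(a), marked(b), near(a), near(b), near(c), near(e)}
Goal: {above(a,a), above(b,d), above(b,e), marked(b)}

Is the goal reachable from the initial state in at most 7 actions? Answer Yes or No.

Yes

1. free(c)  →  {above(b,d), at(e), marked(a), marked(b), marked(c), near(a), near(b), near(e)}
2. drop(a,a)  →  {above(a,a), above(b,d), at(e), marked(b), marked(c), near(a), near(b), near(e)}
3. drop(e,c)  →  {above(a,a), above(b,d), above(e,c), above(e,e), at(e), marked(b), near(a), near(b), near(e)}
4. free(e)  →  {above(a,a), above(b,d), above(e,c), marked(b), marked(e), near(a), near(b)}
5. drop(b,e)  →  {above(a,a), above(b,b), above(b,d), above(b,e), above(e,c), marked(b), near(a), near(b)}
optimal plan length = 5; 5 ≤ 7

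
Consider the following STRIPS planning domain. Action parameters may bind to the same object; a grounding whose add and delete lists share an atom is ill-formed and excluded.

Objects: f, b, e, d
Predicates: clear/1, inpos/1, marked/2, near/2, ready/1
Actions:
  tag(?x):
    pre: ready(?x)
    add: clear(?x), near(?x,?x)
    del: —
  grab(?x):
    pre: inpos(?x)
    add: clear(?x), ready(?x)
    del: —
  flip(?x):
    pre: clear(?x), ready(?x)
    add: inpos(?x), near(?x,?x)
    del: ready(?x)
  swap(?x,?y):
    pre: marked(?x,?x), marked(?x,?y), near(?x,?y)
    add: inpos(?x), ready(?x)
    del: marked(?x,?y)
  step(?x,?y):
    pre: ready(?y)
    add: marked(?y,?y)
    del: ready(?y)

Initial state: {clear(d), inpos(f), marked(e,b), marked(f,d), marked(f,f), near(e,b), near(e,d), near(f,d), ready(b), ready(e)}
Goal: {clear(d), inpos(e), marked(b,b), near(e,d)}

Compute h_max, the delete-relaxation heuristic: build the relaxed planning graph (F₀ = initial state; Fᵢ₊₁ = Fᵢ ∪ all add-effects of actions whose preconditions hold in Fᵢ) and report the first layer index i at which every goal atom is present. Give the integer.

F0 = init (10 atoms)
F1 = F0 ∪ {clear(b), clear(e), clear(f), marked(b,b), marked(e,e), near(b,b), near(e,e), ready(f)}  (18 atoms)
F2 = F1 ∪ {inpos(b), inpos(e), near(f,f)}  (21 atoms)
goal ⊆ F2  ⇒  h_max = 2

2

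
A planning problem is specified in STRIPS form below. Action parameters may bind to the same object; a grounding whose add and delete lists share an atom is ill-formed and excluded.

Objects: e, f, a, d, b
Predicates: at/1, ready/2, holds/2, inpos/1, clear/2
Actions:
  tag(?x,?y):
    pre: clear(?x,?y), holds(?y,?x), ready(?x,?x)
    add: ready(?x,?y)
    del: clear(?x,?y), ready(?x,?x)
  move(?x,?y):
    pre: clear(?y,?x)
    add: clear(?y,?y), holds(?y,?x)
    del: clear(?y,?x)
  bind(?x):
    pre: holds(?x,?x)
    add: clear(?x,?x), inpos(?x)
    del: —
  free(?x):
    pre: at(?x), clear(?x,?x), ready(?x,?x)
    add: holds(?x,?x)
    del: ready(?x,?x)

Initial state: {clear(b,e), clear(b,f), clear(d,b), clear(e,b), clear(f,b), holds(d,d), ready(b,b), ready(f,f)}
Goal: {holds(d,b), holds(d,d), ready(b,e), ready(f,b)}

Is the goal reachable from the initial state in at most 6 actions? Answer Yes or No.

Yes

1. move(f,b)  →  {clear(b,b), clear(b,e), clear(d,b), clear(e,b), clear(f,b), holds(b,f), holds(d,d), ready(b,b), ready(f,f)}
2. tag(f,b)  →  {clear(b,b), clear(b,e), clear(d,b), clear(e,b), holds(b,f), holds(d,d), ready(b,b), ready(f,b)}
3. move(b,e)  →  {clear(b,b), clear(b,e), clear(d,b), clear(e,e), holds(b,f), holds(d,d), holds(e,b), ready(b,b), ready(f,b)}
4. tag(b,e)  →  {clear(b,b), clear(d,b), clear(e,e), holds(b,f), holds(d,d), holds(e,b), ready(b,e), ready(f,b)}
5. move(b,d)  →  {clear(b,b), clear(d,d), clear(e,e), holds(b,f), holds(d,b), holds(d,d), holds(e,b), ready(b,e), ready(f,b)}
optimal plan length = 5; 5 ≤ 6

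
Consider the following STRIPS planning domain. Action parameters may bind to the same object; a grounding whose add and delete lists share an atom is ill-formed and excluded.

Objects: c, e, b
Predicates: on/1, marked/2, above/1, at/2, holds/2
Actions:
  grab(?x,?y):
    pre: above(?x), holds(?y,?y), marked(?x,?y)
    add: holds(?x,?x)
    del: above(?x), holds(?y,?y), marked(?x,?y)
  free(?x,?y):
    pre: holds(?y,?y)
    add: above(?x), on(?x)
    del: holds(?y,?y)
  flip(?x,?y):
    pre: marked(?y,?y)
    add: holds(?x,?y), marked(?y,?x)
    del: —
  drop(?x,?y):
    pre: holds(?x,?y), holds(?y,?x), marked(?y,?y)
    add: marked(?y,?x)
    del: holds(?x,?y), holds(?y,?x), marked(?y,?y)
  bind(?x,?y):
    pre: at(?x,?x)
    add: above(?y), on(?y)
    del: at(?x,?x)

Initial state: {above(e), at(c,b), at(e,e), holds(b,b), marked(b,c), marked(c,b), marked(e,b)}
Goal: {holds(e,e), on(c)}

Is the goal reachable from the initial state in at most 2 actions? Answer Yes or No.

1. grab(e,b)  →  {at(c,b), at(e,e), holds(e,e), marked(b,c), marked(c,b)}
2. bind(e,c)  →  {above(c), at(c,b), holds(e,e), marked(b,c), marked(c,b), on(c)}
optimal plan length = 2; 2 ≤ 2

Yes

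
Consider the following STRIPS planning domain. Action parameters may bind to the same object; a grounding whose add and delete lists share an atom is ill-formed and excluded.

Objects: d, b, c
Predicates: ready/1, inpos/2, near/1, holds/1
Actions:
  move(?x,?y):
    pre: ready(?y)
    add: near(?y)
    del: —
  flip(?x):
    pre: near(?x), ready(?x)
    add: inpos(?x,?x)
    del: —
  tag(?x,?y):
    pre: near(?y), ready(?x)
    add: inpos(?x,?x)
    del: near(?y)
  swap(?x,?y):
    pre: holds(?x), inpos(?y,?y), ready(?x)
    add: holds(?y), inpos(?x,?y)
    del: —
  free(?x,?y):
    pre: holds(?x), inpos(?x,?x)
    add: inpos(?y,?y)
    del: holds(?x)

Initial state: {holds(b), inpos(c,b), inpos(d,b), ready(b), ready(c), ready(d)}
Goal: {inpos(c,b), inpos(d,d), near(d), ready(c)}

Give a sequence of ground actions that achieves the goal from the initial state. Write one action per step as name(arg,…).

move(d,d); flip(d)

1. move(d,d)  →  {holds(b), inpos(c,b), inpos(d,b), near(d), ready(b), ready(c), ready(d)}
2. flip(d)  →  {holds(b), inpos(c,b), inpos(d,b), inpos(d,d), near(d), ready(b), ready(c), ready(d)}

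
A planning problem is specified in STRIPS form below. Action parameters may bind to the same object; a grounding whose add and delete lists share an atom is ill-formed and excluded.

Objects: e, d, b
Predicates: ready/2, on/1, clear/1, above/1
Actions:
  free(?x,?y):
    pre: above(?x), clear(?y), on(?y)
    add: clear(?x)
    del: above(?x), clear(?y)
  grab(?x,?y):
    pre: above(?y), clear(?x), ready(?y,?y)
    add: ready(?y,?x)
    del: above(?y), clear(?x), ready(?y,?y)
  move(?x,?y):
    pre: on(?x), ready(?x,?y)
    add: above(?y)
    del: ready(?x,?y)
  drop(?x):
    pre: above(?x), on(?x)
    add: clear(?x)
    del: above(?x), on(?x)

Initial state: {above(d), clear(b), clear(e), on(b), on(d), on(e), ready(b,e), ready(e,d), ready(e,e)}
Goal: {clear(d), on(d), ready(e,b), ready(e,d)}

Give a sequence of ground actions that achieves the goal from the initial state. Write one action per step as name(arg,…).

1. free(d,e)  →  {clear(b), clear(d), on(b), on(d), on(e), ready(b,e), ready(e,d), ready(e,e)}
2. move(b,e)  →  {above(e), clear(b), clear(d), on(b), on(d), on(e), ready(e,d), ready(e,e)}
3. grab(b,e)  →  {clear(d), on(b), on(d), on(e), ready(e,b), ready(e,d)}

free(d,e); move(b,e); grab(b,e)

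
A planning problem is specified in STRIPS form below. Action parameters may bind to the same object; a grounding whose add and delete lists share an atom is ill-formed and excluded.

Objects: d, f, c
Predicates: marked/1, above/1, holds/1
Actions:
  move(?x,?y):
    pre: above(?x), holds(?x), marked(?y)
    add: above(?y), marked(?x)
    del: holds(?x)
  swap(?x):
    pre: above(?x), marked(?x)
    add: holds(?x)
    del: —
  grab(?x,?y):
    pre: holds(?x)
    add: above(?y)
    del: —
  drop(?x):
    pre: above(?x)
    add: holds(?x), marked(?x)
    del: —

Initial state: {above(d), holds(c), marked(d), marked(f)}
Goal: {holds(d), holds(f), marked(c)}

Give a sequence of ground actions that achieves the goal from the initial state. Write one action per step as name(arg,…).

1. swap(d)  →  {above(d), holds(c), holds(d), marked(d), marked(f)}
2. grab(d,c)  →  {above(c), above(d), holds(c), holds(d), marked(d), marked(f)}
3. move(c,f)  →  {above(c), above(d), above(f), holds(d), marked(c), marked(d), marked(f)}
4. swap(f)  →  {above(c), above(d), above(f), holds(d), holds(f), marked(c), marked(d), marked(f)}

swap(d); grab(d,c); move(c,f); swap(f)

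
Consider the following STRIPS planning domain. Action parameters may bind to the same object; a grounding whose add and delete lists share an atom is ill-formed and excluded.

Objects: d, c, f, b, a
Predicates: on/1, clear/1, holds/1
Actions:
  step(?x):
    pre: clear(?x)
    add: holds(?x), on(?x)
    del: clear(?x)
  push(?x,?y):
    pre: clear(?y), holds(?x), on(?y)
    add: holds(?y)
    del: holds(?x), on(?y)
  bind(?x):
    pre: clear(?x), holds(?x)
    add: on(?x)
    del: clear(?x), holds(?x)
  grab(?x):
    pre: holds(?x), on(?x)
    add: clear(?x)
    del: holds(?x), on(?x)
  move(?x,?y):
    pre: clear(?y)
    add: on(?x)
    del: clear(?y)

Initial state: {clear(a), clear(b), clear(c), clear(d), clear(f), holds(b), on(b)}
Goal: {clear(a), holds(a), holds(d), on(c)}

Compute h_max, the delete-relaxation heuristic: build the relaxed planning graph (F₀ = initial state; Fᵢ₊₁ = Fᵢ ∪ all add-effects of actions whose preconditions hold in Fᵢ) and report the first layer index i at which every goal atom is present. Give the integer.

F0 = init (7 atoms)
F1 = F0 ∪ {holds(a), holds(c), holds(d), holds(f), on(a), on(c), on(d), on(f)}  (15 atoms)
goal ⊆ F1  ⇒  h_max = 1

1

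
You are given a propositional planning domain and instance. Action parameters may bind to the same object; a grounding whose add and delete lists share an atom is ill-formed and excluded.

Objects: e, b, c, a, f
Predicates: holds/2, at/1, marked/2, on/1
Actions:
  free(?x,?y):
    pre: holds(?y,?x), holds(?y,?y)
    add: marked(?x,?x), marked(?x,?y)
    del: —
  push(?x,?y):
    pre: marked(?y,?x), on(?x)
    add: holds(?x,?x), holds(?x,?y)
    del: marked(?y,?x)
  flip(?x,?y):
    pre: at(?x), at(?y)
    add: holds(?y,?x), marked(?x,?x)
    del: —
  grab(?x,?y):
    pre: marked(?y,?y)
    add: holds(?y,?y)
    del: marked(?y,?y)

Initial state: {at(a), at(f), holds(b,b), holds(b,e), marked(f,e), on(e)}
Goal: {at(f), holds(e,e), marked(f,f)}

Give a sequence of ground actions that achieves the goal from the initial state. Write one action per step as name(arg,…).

1. push(e,f)  →  {at(a), at(f), holds(b,b), holds(b,e), holds(e,e), holds(e,f), on(e)}
2. free(f,e)  →  {at(a), at(f), holds(b,b), holds(b,e), holds(e,e), holds(e,f), marked(f,e), marked(f,f), on(e)}

push(e,f); free(f,e)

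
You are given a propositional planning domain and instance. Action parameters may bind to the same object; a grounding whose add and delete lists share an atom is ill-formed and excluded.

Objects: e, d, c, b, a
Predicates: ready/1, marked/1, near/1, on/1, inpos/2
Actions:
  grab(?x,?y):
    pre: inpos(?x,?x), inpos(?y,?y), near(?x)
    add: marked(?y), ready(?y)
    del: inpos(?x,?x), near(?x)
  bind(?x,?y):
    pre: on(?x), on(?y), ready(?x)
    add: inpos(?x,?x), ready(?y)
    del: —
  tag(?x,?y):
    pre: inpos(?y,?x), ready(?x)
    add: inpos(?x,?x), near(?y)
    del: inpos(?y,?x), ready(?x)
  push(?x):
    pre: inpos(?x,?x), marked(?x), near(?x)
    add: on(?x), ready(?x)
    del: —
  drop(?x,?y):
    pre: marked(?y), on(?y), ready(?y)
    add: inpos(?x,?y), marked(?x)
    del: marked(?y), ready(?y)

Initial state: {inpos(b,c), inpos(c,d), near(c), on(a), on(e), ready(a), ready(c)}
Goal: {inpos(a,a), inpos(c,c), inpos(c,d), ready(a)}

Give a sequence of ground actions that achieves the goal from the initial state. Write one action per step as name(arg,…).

1. bind(a,e)  →  {inpos(a,a), inpos(b,c), inpos(c,d), near(c), on(a), on(e), ready(a), ready(c), ready(e)}
2. tag(c,b)  →  {inpos(a,a), inpos(c,c), inpos(c,d), near(b), near(c), on(a), on(e), ready(a), ready(e)}

bind(a,e); tag(c,b)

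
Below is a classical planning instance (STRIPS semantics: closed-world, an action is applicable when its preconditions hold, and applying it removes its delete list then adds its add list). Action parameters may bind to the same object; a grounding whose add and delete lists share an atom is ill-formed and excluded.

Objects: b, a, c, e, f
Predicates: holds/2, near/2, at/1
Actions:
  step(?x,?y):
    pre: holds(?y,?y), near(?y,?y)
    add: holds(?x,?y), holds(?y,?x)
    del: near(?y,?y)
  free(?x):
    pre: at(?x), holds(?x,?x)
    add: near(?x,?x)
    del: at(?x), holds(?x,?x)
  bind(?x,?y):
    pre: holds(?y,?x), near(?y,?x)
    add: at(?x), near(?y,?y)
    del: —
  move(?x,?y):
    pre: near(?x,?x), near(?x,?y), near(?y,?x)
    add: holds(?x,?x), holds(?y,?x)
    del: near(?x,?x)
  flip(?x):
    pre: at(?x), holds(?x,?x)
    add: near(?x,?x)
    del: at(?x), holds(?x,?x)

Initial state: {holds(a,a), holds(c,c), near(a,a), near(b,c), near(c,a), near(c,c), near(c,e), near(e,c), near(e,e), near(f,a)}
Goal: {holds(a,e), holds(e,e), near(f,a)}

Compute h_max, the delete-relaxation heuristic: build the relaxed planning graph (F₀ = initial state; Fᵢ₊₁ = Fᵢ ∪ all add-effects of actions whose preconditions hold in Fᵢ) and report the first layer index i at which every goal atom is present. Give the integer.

1

F0 = init (10 atoms)
F1 = F0 ∪ {at(a), at(c), holds(a,b), holds(a,c), holds(a,e), holds(a,f), holds(b,a), holds(b,c), holds(c,a), holds(c,b), holds(c,e), holds(c,f), holds(e,a), holds(e,c), holds(e,e), holds(f,a), holds(f,c)}  (27 atoms)
goal ⊆ F1  ⇒  h_max = 1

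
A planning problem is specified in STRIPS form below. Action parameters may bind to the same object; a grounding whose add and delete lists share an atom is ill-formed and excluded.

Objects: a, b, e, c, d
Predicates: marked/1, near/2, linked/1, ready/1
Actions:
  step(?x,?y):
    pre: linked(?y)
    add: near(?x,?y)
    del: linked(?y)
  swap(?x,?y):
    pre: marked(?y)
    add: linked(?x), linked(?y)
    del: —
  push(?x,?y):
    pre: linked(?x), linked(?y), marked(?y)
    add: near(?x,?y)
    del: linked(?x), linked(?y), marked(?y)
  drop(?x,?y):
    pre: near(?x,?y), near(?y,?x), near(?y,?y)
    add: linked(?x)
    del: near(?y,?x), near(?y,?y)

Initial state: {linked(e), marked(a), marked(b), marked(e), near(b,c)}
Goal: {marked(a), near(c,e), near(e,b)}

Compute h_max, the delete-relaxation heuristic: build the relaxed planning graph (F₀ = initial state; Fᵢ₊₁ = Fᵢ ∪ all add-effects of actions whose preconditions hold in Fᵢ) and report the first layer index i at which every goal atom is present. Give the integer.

2

F0 = init (5 atoms)
F1 = F0 ∪ {linked(a), linked(b), linked(c), linked(d), near(a,e), near(b,e), near(c,e), near(d,e), near(e,e)}  (14 atoms)
F2 = F1 ∪ {near(a,a), near(a,b), near(a,c), near(a,d), near(b,a), near(b,b), near(b,d), near(c,a), near(c,b), near(c,c), near(c,d), near(d,a), near(d,b), near(d,c), near(d,d), near(e,a), near(e,b), near(e,c), near(e,d)}  (33 atoms)
goal ⊆ F2  ⇒  h_max = 2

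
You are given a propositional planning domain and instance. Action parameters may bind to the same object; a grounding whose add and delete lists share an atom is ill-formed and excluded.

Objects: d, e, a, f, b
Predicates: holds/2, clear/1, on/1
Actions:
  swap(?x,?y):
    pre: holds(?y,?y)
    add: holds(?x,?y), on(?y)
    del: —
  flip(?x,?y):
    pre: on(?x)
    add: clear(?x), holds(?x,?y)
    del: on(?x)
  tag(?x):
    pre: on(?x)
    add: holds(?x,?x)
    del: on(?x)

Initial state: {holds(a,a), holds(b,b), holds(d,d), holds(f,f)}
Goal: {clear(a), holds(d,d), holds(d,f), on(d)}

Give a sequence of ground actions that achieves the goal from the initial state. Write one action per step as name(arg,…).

swap(d,d); swap(d,a); swap(d,f); flip(a,d)

1. swap(d,d)  →  {holds(a,a), holds(b,b), holds(d,d), holds(f,f), on(d)}
2. swap(d,a)  →  {holds(a,a), holds(b,b), holds(d,a), holds(d,d), holds(f,f), on(a), on(d)}
3. swap(d,f)  →  {holds(a,a), holds(b,b), holds(d,a), holds(d,d), holds(d,f), holds(f,f), on(a), on(d), on(f)}
4. flip(a,d)  →  {clear(a), holds(a,a), holds(a,d), holds(b,b), holds(d,a), holds(d,d), holds(d,f), holds(f,f), on(d), on(f)}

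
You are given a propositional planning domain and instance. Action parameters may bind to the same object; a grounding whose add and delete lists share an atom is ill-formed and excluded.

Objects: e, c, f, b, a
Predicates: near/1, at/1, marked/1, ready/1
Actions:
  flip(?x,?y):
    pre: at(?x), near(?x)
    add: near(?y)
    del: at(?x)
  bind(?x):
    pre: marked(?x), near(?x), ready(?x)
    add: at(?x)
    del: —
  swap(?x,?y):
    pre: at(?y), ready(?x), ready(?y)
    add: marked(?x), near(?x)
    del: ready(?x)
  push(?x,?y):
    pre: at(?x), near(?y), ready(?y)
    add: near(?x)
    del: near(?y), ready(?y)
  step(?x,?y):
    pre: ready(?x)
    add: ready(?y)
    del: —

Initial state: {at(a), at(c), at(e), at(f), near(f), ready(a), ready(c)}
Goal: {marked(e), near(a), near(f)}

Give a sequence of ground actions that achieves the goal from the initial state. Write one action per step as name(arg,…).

1. flip(f,a)  →  {at(a), at(c), at(e), near(a), near(f), ready(a), ready(c)}
2. step(c,e)  →  {at(a), at(c), at(e), near(a), near(f), ready(a), ready(c), ready(e)}
3. swap(e,e)  →  {at(a), at(c), at(e), marked(e), near(a), near(e), near(f), ready(a), ready(c)}

flip(f,a); step(c,e); swap(e,e)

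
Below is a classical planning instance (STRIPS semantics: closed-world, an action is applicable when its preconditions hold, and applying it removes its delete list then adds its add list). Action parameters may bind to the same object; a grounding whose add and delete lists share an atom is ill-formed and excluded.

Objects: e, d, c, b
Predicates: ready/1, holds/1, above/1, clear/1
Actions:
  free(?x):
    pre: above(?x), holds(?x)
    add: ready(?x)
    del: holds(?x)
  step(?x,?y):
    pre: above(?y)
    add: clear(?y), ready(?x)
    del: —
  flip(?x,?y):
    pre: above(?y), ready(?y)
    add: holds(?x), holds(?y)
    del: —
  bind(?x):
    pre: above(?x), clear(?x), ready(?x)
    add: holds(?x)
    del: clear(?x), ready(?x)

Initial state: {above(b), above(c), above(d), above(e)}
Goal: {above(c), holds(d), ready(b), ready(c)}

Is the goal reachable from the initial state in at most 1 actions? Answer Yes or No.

No

1. step(c,e)  →  {above(b), above(c), above(d), above(e), clear(e), ready(c)}
2. step(b,e)  →  {above(b), above(c), above(d), above(e), clear(e), ready(b), ready(c)}
3. flip(d,c)  →  {above(b), above(c), above(d), above(e), clear(e), holds(c), holds(d), ready(b), ready(c)}
optimal plan length = 3; 3 > 1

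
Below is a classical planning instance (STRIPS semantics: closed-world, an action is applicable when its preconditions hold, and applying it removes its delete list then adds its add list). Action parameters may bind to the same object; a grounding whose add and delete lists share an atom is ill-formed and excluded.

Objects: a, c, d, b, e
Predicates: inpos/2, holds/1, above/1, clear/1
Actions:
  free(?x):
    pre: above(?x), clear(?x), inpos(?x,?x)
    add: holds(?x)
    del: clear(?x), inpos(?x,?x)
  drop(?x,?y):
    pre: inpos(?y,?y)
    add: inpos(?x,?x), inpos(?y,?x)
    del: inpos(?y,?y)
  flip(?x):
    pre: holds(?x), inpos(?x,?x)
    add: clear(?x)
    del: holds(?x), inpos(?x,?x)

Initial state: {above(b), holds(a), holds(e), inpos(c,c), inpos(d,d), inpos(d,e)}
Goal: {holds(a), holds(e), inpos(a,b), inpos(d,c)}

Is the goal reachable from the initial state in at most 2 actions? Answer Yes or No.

1. drop(a,c)  →  {above(b), holds(a), holds(e), inpos(a,a), inpos(c,a), inpos(d,d), inpos(d,e)}
2. drop(c,d)  →  {above(b), holds(a), holds(e), inpos(a,a), inpos(c,a), inpos(c,c), inpos(d,c), inpos(d,e)}
3. drop(b,a)  →  {above(b), holds(a), holds(e), inpos(a,b), inpos(b,b), inpos(c,a), inpos(c,c), inpos(d,c), inpos(d,e)}
optimal plan length = 3; 3 > 2

No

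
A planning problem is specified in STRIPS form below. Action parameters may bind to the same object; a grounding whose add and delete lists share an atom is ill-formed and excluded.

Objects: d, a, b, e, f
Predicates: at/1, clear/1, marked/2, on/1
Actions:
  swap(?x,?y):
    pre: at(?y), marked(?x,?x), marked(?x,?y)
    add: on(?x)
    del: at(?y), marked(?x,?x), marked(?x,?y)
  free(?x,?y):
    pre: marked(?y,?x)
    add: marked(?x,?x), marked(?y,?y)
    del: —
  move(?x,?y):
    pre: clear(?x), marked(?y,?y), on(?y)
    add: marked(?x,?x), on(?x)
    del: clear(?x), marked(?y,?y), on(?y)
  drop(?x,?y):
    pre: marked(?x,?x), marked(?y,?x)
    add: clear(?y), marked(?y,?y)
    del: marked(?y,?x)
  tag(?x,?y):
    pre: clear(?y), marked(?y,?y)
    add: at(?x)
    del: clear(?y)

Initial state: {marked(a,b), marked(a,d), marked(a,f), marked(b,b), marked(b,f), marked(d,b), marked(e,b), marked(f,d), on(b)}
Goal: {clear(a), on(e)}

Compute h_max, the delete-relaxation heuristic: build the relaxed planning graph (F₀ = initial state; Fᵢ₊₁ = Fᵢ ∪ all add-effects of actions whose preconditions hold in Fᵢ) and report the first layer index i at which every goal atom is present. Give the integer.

2

F0 = init (9 atoms)
F1 = F0 ∪ {clear(a), clear(d), clear(e), marked(a,a), marked(d,d), marked(e,e), marked(f,f)}  (16 atoms)
F2 = F1 ∪ {at(a), at(b), at(d), at(e), at(f), clear(b), clear(f), on(a), on(d), on(e)}  (26 atoms)
goal ⊆ F2  ⇒  h_max = 2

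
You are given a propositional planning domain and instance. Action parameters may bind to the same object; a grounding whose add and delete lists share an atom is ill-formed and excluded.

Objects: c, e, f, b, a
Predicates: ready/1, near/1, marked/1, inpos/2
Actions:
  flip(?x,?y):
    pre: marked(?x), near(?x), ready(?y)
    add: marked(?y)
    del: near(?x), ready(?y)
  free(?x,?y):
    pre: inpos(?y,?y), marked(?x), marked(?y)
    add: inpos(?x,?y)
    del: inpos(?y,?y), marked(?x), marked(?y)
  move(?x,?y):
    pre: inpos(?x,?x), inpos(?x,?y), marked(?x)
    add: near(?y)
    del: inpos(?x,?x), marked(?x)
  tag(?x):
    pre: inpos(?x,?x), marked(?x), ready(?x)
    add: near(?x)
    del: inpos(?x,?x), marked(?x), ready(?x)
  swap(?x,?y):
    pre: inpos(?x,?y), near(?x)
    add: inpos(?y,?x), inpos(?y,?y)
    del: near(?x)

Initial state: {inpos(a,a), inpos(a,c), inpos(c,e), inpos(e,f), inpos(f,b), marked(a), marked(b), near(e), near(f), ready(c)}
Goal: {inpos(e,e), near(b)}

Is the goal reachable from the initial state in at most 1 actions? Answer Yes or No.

1. move(a,c)  →  {inpos(a,c), inpos(c,e), inpos(e,f), inpos(f,b), marked(b), near(c), near(e), near(f), ready(c)}
2. swap(c,e)  →  {inpos(a,c), inpos(c,e), inpos(e,c), inpos(e,e), inpos(e,f), inpos(f,b), marked(b), near(e), near(f), ready(c)}
3. swap(f,b)  →  {inpos(a,c), inpos(b,b), inpos(b,f), inpos(c,e), inpos(e,c), inpos(e,e), inpos(e,f), inpos(f,b), marked(b), near(e), ready(c)}
4. move(b,b)  →  {inpos(a,c), inpos(b,f), inpos(c,e), inpos(e,c), inpos(e,e), inpos(e,f), inpos(f,b), near(b), near(e), ready(c)}
optimal plan length = 4; 4 > 1

No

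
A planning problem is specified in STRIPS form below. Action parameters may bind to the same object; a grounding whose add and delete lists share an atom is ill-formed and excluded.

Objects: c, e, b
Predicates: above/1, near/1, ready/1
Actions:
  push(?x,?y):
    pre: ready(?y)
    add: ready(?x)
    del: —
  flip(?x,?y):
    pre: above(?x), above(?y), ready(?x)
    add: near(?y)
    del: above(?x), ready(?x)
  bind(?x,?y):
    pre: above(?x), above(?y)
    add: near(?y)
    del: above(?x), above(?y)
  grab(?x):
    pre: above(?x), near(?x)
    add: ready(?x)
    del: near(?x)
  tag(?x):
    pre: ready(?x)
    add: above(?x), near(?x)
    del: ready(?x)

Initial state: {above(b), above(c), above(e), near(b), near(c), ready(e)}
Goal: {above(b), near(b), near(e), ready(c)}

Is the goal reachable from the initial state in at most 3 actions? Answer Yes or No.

1. push(c,e)  →  {above(b), above(c), above(e), near(b), near(c), ready(c), ready(e)}
2. flip(e,e)  →  {above(b), above(c), near(b), near(c), near(e), ready(c)}
optimal plan length = 2; 2 ≤ 3

Yes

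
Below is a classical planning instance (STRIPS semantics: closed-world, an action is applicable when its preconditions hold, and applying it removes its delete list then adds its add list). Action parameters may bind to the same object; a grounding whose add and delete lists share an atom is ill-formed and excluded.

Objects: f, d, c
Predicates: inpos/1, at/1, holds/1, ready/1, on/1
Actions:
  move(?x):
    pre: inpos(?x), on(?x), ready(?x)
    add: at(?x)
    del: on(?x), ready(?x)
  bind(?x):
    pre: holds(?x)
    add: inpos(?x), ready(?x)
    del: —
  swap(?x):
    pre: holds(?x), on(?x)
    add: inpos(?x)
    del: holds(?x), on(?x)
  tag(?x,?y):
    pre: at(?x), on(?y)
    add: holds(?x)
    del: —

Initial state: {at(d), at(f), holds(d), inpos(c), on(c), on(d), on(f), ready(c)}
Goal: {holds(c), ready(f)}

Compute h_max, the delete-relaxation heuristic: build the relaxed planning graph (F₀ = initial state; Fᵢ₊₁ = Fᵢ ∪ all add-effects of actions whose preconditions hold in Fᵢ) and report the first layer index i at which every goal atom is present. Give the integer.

2

F0 = init (8 atoms)
F1 = F0 ∪ {at(c), holds(f), inpos(d), ready(d)}  (12 atoms)
F2 = F1 ∪ {holds(c), inpos(f), ready(f)}  (15 atoms)
goal ⊆ F2  ⇒  h_max = 2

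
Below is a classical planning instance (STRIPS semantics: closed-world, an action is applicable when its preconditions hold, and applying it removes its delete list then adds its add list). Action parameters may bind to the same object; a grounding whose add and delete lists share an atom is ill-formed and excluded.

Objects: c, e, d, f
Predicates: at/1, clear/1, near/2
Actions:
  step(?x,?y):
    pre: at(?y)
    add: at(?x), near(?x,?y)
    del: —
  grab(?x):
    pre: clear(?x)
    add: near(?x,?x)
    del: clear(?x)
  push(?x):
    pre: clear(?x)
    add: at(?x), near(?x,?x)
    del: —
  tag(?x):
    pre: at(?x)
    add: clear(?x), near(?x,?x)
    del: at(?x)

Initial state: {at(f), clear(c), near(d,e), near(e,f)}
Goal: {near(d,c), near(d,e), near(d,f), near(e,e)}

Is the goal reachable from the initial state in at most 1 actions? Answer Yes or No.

No

1. step(c,f)  →  {at(c), at(f), clear(c), near(c,f), near(d,e), near(e,f)}
2. step(e,c)  →  {at(c), at(e), at(f), clear(c), near(c,f), near(d,e), near(e,c), near(e,f)}
3. step(e,e)  →  {at(c), at(e), at(f), clear(c), near(c,f), near(d,e), near(e,c), near(e,e), near(e,f)}
4. step(d,c)  →  {at(c), at(d), at(e), at(f), clear(c), near(c,f), near(d,c), near(d,e), near(e,c), near(e,e), near(e,f)}
5. step(d,f)  →  {at(c), at(d), at(e), at(f), clear(c), near(c,f), near(d,c), near(d,e), near(d,f), near(e,c), near(e,e), near(e,f)}
optimal plan length = 5; 5 > 1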